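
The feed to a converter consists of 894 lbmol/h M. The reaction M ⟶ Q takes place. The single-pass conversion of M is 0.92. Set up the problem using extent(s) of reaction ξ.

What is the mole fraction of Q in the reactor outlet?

M reacted = 0.92 × 894 = 822.5 lbmol/h; ν_M = −1, so ξ = 822.5/1 = 822.5 lbmol/h.
Outlet amounts (n = n₀ + ν ξ):
  M: 894 − 1(822.5) = 71.52
  Q: 0 + 1(822.5) = 822.5
Total out = 894 lbmol/h; y_Q = 822.5 / 894 = 0.92.

0.92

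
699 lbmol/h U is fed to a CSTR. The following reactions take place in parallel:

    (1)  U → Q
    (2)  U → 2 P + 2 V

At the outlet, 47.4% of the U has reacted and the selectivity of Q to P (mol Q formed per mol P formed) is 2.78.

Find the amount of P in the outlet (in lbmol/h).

Conversion of U: U consumed = 0.474 × 699 = 331.3 lbmol/h = 1ξ₁ + 1ξ₂.
Selectivity: 1ξ₁ / (2ξ₂) = 2.78 → ξ₁ = 5.56 ξ₂.
Substitute: (1·5.56 + 1) ξ₂ = 331.3 → ξ₂ = 50.51 lbmol/h, ξ₁ = 280.8 lbmol/h.
Outlet amounts (n = n₀ + Σ ν·ξ):
  U: 699 − 1(280.8) − 1(50.51) = 367.7
  Q: 0 + 1(280.8) = 280.8
  P: 0 + 2(50.51) = 101
  V: 0 + 2(50.51) = 101

101 lbmol/h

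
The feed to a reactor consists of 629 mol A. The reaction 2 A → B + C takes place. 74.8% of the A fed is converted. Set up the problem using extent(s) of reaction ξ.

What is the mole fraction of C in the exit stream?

A reacted = 0.748 × 629 = 470.5 mol; ν_A = −2, so ξ = 470.5/2 = 235.2 mol.
Outlet amounts (n = n₀ + ν ξ):
  A: 629 − 2(235.2) = 158.5
  B: 0 + 1(235.2) = 235.2
  C: 0 + 1(235.2) = 235.2
Total out = 629 mol; y_C = 235.2 / 629 = 0.374.

0.374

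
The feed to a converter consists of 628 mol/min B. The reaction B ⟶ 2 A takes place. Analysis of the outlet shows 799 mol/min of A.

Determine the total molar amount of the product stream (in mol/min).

For A: n = n₀ + 2ξ → 799 = 0 + 2ξ, giving ξ = 399.5 mol/min.
Outlet amounts (n = n₀ + ν ξ):
  B: 628 − 1(399.5) = 228.5
  A: 0 + 2(399.5) = 799
Total out = 228.5 + 799 = 1028 mol/min.

1030 mol/min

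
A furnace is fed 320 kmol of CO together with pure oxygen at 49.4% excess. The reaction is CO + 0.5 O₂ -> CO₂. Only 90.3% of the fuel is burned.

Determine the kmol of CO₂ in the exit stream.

289 kmol

Stoichiometric O₂ = 0.5 × 320 = 160 kmol; O₂ fed = 160 × 1.494 = 239 kmol.
Fuel reacted = 0.903 × 320 → ξ = 289 kmol.
Outlet (n = n₀ + ν ξ):
  CO: 320 − 1(289) = 31.04
  O₂: 239 − 0.5(289) = 94.56
  CO₂: 0 + 1(289) = 289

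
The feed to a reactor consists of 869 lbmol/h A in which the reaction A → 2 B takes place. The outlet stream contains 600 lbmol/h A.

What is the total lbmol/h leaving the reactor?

For A: n = n₀ − 1ξ → 600 = 869 − 1ξ, giving ξ = 269 lbmol/h.
Outlet amounts (n = n₀ + ν ξ):
  A: 869 − 1(269) = 600
  B: 0 + 2(269) = 538
Total out = 600 + 538 = 1138 lbmol/h.

1140 lbmol/h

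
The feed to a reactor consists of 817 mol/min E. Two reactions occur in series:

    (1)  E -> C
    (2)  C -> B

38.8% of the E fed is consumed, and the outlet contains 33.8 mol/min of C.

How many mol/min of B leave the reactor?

Conversion of E: E consumed = 1ξ₁ = 0.388 × 817 → ξ₁ = 317 mol/min.
C balance: n_C = 0 + 1ξ₁ − 1ξ₂ = 33.8 → ξ₂ = (1·317 − 33.8)/1 = 283.2 mol/min.
Outlet amounts (n = n₀ + Σ ν·ξ):
  E: 817 − 1(317) = 500
  C: 0 + 1(317) − 1(283.2) = 33.8
  B: 0 + 1(283.2) = 283.2

283 mol/min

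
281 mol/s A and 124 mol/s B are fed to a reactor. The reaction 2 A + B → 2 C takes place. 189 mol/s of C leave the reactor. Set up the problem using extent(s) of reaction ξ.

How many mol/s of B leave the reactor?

For C: n = n₀ + 2ξ → 189 = 0 + 2ξ, giving ξ = 94.5 mol/s.
Outlet amounts (n = n₀ + ν ξ):
  A: 281 − 2(94.5) = 92
  B: 124 − 1(94.5) = 29.5
  C: 0 + 2(94.5) = 189

29.5 mol/s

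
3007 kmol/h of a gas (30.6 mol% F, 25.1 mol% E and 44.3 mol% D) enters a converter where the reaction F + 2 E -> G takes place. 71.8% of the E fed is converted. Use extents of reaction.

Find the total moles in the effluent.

2470 kmol/h

E reacted = 0.718 × 754.8 = 541.9 kmol/h; ν_E = −2, so ξ = 541.9/2 = 271 kmol/h.
Outlet amounts (n = n₀ + ν ξ):
  F: 920.1 − 1(271) = 649.2
  E: 754.8 − 2(271) = 212.8
  G: 0 + 1(271) = 271
  D: 1332 (inert)
Total out = 649.2 + 212.8 + 271 + 1332 = 2465 kmol/h.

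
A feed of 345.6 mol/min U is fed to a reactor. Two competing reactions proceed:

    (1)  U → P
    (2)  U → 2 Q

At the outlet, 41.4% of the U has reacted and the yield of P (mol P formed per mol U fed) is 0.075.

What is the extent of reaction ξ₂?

Yield of P: 1ξ₁ / 345.6 = 0.075 → ξ₁ = 25.92 mol/min.
Conversion of U: 1ξ₁ + 1ξ₂ = 0.414 × 345.6 = 143.1 → ξ₂ = 117.2 mol/min.
Outlet amounts (n = n₀ + Σ ν·ξ):
  U: 345.6 − 1(25.92) − 1(117.2) = 202.5
  P: 0 + 1(25.92) = 25.92
  Q: 0 + 2(117.2) = 234.3

ξ₂ = 117 mol/min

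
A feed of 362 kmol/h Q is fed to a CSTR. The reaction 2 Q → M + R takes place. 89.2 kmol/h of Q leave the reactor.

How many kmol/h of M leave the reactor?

136 kmol/h

For Q: n = n₀ − 2ξ → 89.2 = 362 − 2ξ, giving ξ = 136.4 kmol/h.
Outlet amounts (n = n₀ + ν ξ):
  Q: 362 − 2(136.4) = 89.2
  M: 0 + 1(136.4) = 136.4
  R: 0 + 1(136.4) = 136.4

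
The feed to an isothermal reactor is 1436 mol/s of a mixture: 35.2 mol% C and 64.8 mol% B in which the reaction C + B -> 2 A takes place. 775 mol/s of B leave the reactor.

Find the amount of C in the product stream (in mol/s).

350 mol/s

For B: n = n₀ − 1ξ → 775 = 930.5 − 1ξ, giving ξ = 155.5 mol/s.
Outlet amounts (n = n₀ + ν ξ):
  C: 505.5 − 1(155.5) = 349.9
  B: 930.5 − 1(155.5) = 775
  A: 0 + 2(155.5) = 311.1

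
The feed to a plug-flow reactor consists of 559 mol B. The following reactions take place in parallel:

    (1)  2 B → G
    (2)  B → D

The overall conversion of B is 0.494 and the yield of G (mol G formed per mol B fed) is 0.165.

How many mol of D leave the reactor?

91.7 mol

Yield of G: 1ξ₁ / 559 = 0.165 → ξ₁ = 92.23 mol.
Conversion of B: 2ξ₁ + 1ξ₂ = 0.494 × 559 = 276.1 → ξ₂ = 91.68 mol.
Outlet amounts (n = n₀ + Σ ν·ξ):
  B: 559 − 2(92.23) − 1(91.68) = 282.9
  G: 0 + 1(92.23) = 92.23
  D: 0 + 1(91.68) = 91.68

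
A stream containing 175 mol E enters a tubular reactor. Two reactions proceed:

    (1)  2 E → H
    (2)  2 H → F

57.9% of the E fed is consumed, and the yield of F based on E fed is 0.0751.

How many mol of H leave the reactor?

24.4 mol

Conversion of E: E consumed = 2ξ₁ = 0.579 × 175 → ξ₁ = 50.66 mol.
Yield of F: 1ξ₂ / 175 = 0.0751 → ξ₂ = 13.14 mol.
Outlet amounts (n = n₀ + Σ ν·ξ):
  E: 175 − 2(50.66) = 73.68
  H: 0 + 1(50.66) − 2(13.14) = 24.38
  F: 0 + 1(13.14) = 13.14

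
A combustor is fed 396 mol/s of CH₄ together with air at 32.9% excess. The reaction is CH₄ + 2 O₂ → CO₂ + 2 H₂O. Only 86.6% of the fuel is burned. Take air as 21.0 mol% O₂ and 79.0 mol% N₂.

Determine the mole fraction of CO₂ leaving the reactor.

0.0634

Stoichiometric O₂ = 2 × 396 = 792 mol/s; O₂ fed = 792 × 1.329 = 1053 mol/s.
N₂ fed = 1053 × 79/21 = 3960 mol/s.
Fuel reacted = 0.866 × 396 → ξ = 342.9 mol/s.
Outlet (n = n₀ + ν ξ):
  CH₄: 396 − 1(342.9) = 53.06
  O₂: 1053 − 2(342.9) = 366.7
  N₂: 3960 (inert)
  CO₂: 0 + 1(342.9) = 342.9
  H₂O: 0 + 2(342.9) = 685.9
Total out = 5408 mol/s; y_CO₂ = 342.9 / 5408 = 0.06341.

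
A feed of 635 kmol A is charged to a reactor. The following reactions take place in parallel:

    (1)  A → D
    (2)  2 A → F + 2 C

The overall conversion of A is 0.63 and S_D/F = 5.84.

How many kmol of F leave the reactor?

Conversion of A: A consumed = 0.63 × 635 = 400.1 kmol = 1ξ₁ + 2ξ₂.
Selectivity: 1ξ₁ / (1ξ₂) = 5.84 → ξ₁ = 5.84 ξ₂.
Substitute: (1·5.84 + 2) ξ₂ = 400.1 → ξ₂ = 51.03 kmol, ξ₁ = 298 kmol.
Outlet amounts (n = n₀ + Σ ν·ξ):
  A: 635 − 1(298) − 2(51.03) = 234.9
  D: 0 + 1(298) = 298
  F: 0 + 1(51.03) = 51.03
  C: 0 + 2(51.03) = 102.1

51 kmol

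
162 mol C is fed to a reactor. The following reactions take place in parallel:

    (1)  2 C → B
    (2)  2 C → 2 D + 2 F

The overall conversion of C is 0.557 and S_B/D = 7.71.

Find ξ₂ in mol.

ξ₂ = 2.75 mol

Conversion of C: C consumed = 0.557 × 162 = 90.23 mol = 2ξ₁ + 2ξ₂.
Selectivity: 1ξ₁ / (2ξ₂) = 7.71 → ξ₁ = 15.42 ξ₂.
Substitute: (2·15.42 + 2) ξ₂ = 90.23 → ξ₂ = 2.748 mol, ξ₁ = 42.37 mol.
Outlet amounts (n = n₀ + Σ ν·ξ):
  C: 162 − 2(42.37) − 2(2.748) = 71.77
  B: 0 + 1(42.37) = 42.37
  D: 0 + 2(2.748) = 5.495
  F: 0 + 2(2.748) = 5.495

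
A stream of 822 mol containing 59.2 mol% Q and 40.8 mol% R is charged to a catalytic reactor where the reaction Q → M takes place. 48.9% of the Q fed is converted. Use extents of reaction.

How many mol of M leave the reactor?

238 mol

Q reacted = 0.489 × 486.6 = 238 mol; ν_Q = −1, so ξ = 238/1 = 238 mol.
Outlet amounts (n = n₀ + ν ξ):
  Q: 486.6 − 1(238) = 248.7
  M: 0 + 1(238) = 238
  R: 335.4 (inert)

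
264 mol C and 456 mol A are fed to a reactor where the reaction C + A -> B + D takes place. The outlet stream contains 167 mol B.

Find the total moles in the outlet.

For B: n = n₀ + 1ξ → 167 = 0 + 1ξ, giving ξ = 167 mol.
Outlet amounts (n = n₀ + ν ξ):
  C: 264 − 1(167) = 97
  A: 456 − 1(167) = 289
  B: 0 + 1(167) = 167
  D: 0 + 1(167) = 167
Total out = 97 + 289 + 167 + 167 = 720 mol.

720 mol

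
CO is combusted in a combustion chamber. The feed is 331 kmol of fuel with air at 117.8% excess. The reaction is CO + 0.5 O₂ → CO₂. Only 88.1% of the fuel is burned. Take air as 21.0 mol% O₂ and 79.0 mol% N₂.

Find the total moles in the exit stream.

1900 kmol

Stoichiometric O₂ = 0.5 × 331 = 165.5 kmol; O₂ fed = 165.5 × 2.178 = 360.5 kmol.
N₂ fed = 360.5 × 79/21 = 1356 kmol.
Fuel reacted = 0.881 × 331 → ξ = 291.6 kmol.
Outlet (n = n₀ + ν ξ):
  CO: 331 − 1(291.6) = 39.39
  O₂: 360.5 − 0.5(291.6) = 214.7
  N₂: 1356 (inert)
  CO₂: 0 + 1(291.6) = 291.6
Total out = 39.39 + 214.7 + 1356 + 291.6 = 1902 kmol.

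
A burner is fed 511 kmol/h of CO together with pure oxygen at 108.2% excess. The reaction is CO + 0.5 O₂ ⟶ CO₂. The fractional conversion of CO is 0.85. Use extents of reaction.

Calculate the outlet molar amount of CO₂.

Stoichiometric O₂ = 0.5 × 511 = 255.5 kmol/h; O₂ fed = 255.5 × 2.082 = 532 kmol/h.
Fuel reacted = 0.85 × 511 → ξ = 434.3 kmol/h.
Outlet (n = n₀ + ν ξ):
  CO: 511 − 1(434.3) = 76.65
  O₂: 532 − 0.5(434.3) = 314.8
  CO₂: 0 + 1(434.3) = 434.3

434 kmol/h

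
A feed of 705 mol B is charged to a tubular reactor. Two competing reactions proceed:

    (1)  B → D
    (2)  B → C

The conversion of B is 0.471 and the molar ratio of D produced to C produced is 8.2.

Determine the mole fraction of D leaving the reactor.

0.42

Conversion of B: B consumed = 0.471 × 705 = 332.1 mol = 1ξ₁ + 1ξ₂.
Selectivity: 1ξ₁ / (1ξ₂) = 8.2 → ξ₁ = 8.2 ξ₂.
Substitute: (1·8.2 + 1) ξ₂ = 332.1 → ξ₂ = 36.09 mol, ξ₁ = 296 mol.
Outlet amounts (n = n₀ + Σ ν·ξ):
  B: 705 − 1(296) − 1(36.09) = 372.9
  D: 0 + 1(296) = 296
  C: 0 + 1(36.09) = 36.09
Total out = 705 mol; y_D = 296 / 705 = 0.4198.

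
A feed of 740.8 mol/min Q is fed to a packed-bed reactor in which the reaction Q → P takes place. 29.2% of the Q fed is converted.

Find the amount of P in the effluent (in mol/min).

216 mol/min

Q reacted = 0.292 × 740.8 = 216.3 mol/min; ν_Q = −1, so ξ = 216.3/1 = 216.3 mol/min.
Outlet amounts (n = n₀ + ν ξ):
  Q: 740.8 − 1(216.3) = 524.5
  P: 0 + 1(216.3) = 216.3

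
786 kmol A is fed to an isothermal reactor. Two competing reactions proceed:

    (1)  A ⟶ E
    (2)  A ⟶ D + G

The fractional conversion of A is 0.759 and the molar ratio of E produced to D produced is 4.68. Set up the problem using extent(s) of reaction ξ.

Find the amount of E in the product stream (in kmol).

492 kmol

Conversion of A: A consumed = 0.759 × 786 = 596.6 kmol = 1ξ₁ + 1ξ₂.
Selectivity: 1ξ₁ / (1ξ₂) = 4.68 → ξ₁ = 4.68 ξ₂.
Substitute: (1·4.68 + 1) ξ₂ = 596.6 → ξ₂ = 105 kmol, ξ₁ = 491.5 kmol.
Outlet amounts (n = n₀ + Σ ν·ξ):
  A: 786 − 1(491.5) − 1(105) = 189.4
  E: 0 + 1(491.5) = 491.5
  D: 0 + 1(105) = 105
  G: 0 + 1(105) = 105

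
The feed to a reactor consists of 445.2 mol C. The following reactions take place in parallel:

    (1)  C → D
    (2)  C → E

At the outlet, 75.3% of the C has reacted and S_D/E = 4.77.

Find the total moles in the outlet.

Conversion of C: C consumed = 0.753 × 445.2 = 335.2 mol = 1ξ₁ + 1ξ₂.
Selectivity: 1ξ₁ / (1ξ₂) = 4.77 → ξ₁ = 4.77 ξ₂.
Substitute: (1·4.77 + 1) ξ₂ = 335.2 → ξ₂ = 58.1 mol, ξ₁ = 277.1 mol.
Outlet amounts (n = n₀ + Σ ν·ξ):
  C: 445.2 − 1(277.1) − 1(58.1) = 110
  D: 0 + 1(277.1) = 277.1
  E: 0 + 1(58.1) = 58.1
Total out = 110 + 277.1 + 58.1 = 445.2 mol.

445 mol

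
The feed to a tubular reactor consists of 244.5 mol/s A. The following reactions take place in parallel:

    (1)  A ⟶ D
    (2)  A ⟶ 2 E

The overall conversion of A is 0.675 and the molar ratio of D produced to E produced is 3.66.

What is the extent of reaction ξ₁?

ξ₁ = 145 mol/s

Conversion of A: A consumed = 0.675 × 244.5 = 165 mol/s = 1ξ₁ + 1ξ₂.
Selectivity: 1ξ₁ / (2ξ₂) = 3.66 → ξ₁ = 7.32 ξ₂.
Substitute: (1·7.32 + 1) ξ₂ = 165 → ξ₂ = 19.84 mol/s, ξ₁ = 145.2 mol/s.
Outlet amounts (n = n₀ + Σ ν·ξ):
  A: 244.5 − 1(145.2) − 1(19.84) = 79.46
  D: 0 + 1(145.2) = 145.2
  E: 0 + 2(19.84) = 39.67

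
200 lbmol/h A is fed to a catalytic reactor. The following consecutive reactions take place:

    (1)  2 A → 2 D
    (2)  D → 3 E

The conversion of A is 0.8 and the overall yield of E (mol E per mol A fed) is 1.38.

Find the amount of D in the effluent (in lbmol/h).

68 lbmol/h

Conversion of A: A consumed = 2ξ₁ = 0.8 × 200 → ξ₁ = 80 lbmol/h.
Yield of E: 3ξ₂ / 200 = 1.38 → ξ₂ = 92 lbmol/h.
Outlet amounts (n = n₀ + Σ ν·ξ):
  A: 200 − 2(80) = 40
  D: 0 + 2(80) − 1(92) = 68
  E: 0 + 3(92) = 276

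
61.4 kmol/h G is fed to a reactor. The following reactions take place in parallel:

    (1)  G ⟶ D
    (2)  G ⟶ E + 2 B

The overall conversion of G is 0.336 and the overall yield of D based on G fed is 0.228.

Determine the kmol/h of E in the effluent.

Yield of D: 1ξ₁ / 61.4 = 0.228 → ξ₁ = 14 kmol/h.
Conversion of G: 1ξ₁ + 1ξ₂ = 0.336 × 61.4 = 20.63 → ξ₂ = 6.631 kmol/h.
Outlet amounts (n = n₀ + Σ ν·ξ):
  G: 61.4 − 1(14) − 1(6.631) = 40.77
  D: 0 + 1(14) = 14
  E: 0 + 1(6.631) = 6.631
  B: 0 + 2(6.631) = 13.26

6.63 kmol/h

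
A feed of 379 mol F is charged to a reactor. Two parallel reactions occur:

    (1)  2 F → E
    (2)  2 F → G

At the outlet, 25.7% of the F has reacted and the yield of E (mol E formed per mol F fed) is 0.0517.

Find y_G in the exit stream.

Yield of E: 1ξ₁ / 379 = 0.0517 → ξ₁ = 19.59 mol.
Conversion of F: 2ξ₁ + 2ξ₂ = 0.257 × 379 = 97.4 → ξ₂ = 29.11 mol.
Outlet amounts (n = n₀ + Σ ν·ξ):
  F: 379 − 2(19.59) − 2(29.11) = 281.6
  E: 0 + 1(19.59) = 19.59
  G: 0 + 1(29.11) = 29.11
Total out = 330.3 mol; y_G = 29.11 / 330.3 = 0.08812.

0.0881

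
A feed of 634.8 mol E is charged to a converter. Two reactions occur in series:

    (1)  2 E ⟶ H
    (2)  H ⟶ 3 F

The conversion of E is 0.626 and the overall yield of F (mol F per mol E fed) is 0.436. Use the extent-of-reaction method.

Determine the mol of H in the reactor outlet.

106 mol

Conversion of E: E consumed = 2ξ₁ = 0.626 × 634.8 → ξ₁ = 198.7 mol.
Yield of F: 3ξ₂ / 634.8 = 0.436 → ξ₂ = 92.26 mol.
Outlet amounts (n = n₀ + Σ ν·ξ):
  E: 634.8 − 2(198.7) = 237.4
  H: 0 + 1(198.7) − 1(92.26) = 106.4
  F: 0 + 3(92.26) = 276.8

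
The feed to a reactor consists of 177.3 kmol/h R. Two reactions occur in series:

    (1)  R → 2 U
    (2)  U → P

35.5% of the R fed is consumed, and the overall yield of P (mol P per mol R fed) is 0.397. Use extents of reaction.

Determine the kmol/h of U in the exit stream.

55.5 kmol/h

Conversion of R: R consumed = 1ξ₁ = 0.355 × 177.3 → ξ₁ = 62.94 kmol/h.
Yield of P: 1ξ₂ / 177.3 = 0.397 → ξ₂ = 70.39 kmol/h.
Outlet amounts (n = n₀ + Σ ν·ξ):
  R: 177.3 − 1(62.94) = 114.4
  U: 0 + 2(62.94) − 1(70.39) = 55.49
  P: 0 + 1(70.39) = 70.39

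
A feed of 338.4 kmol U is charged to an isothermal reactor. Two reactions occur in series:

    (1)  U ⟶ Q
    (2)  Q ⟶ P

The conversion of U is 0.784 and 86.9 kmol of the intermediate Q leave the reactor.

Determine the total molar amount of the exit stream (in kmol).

Conversion of U: U consumed = 1ξ₁ = 0.784 × 338.4 → ξ₁ = 265.3 kmol.
Q balance: n_Q = 0 + 1ξ₁ − 1ξ₂ = 86.9 → ξ₂ = (1·265.3 − 86.9)/1 = 178.4 kmol.
Outlet amounts (n = n₀ + Σ ν·ξ):
  U: 338.4 − 1(265.3) = 73.09
  Q: 0 + 1(265.3) − 1(178.4) = 86.9
  P: 0 + 1(178.4) = 178.4
Total out = 73.09 + 86.9 + 178.4 = 338.4 kmol.

338 kmol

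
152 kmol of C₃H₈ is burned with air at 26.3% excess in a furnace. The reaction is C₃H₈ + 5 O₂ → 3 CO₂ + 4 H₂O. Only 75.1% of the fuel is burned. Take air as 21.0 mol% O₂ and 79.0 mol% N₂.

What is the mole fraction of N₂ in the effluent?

0.747

Stoichiometric O₂ = 5 × 152 = 760 kmol; O₂ fed = 760 × 1.263 = 959.9 kmol.
N₂ fed = 959.9 × 79/21 = 3611 kmol.
Fuel reacted = 0.751 × 152 → ξ = 114.2 kmol.
Outlet (n = n₀ + ν ξ):
  C₃H₈: 152 − 1(114.2) = 37.85
  O₂: 959.9 − 5(114.2) = 389.1
  N₂: 3611 (inert)
  CO₂: 0 + 3(114.2) = 342.5
  H₂O: 0 + 4(114.2) = 456.6
Total out = 4837 kmol; y_N₂ = 3611 / 4837 = 0.7465.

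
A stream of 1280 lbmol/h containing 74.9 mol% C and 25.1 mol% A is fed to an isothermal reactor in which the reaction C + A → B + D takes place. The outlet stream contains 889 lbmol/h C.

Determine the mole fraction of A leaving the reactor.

0.197

For C: n = n₀ − 1ξ → 889 = 958.7 − 1ξ, giving ξ = 69.72 lbmol/h.
Outlet amounts (n = n₀ + ν ξ):
  C: 958.7 − 1(69.72) = 889
  A: 321.3 − 1(69.72) = 251.6
  B: 0 + 1(69.72) = 69.72
  D: 0 + 1(69.72) = 69.72
Total out = 1280 lbmol/h; y_A = 251.6 / 1280 = 0.1965.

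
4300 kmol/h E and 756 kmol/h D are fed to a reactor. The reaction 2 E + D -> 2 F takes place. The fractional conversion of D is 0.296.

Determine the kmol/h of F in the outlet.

448 kmol/h

D reacted = 0.296 × 756 = 223.8 kmol/h; ν_D = −1, so ξ = 223.8/1 = 223.8 kmol/h.
Outlet amounts (n = n₀ + ν ξ):
  E: 4300 − 2(223.8) = 3852
  D: 756 − 1(223.8) = 532.2
  F: 0 + 2(223.8) = 447.6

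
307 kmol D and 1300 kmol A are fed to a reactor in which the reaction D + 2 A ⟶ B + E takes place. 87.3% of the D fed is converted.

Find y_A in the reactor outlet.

D reacted = 0.873 × 307 = 268 kmol; ν_D = −1, so ξ = 268/1 = 268 kmol.
Outlet amounts (n = n₀ + ν ξ):
  D: 307 − 1(268) = 38.99
  A: 1300 − 2(268) = 764
  B: 0 + 1(268) = 268
  E: 0 + 1(268) = 268
Total out = 1339 kmol; y_A = 764 / 1339 = 0.5706.

0.571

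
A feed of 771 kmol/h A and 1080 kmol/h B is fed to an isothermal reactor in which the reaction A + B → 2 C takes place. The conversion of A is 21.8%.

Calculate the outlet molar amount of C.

A reacted = 0.218 × 771 = 168.1 kmol/h; ν_A = −1, so ξ = 168.1/1 = 168.1 kmol/h.
Outlet amounts (n = n₀ + ν ξ):
  A: 771 − 1(168.1) = 602.9
  B: 1080 − 1(168.1) = 911.9
  C: 0 + 2(168.1) = 336.2

336 kmol/h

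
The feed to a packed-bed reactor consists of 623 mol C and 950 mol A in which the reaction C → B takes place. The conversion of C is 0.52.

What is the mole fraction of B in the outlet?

C reacted = 0.52 × 623 = 324 mol; ν_C = −1, so ξ = 324/1 = 324 mol.
Outlet amounts (n = n₀ + ν ξ):
  C: 623 − 1(324) = 299
  B: 0 + 1(324) = 324
  A: 950 (inert)
Total out = 1573 mol; y_B = 324 / 1573 = 0.206.

0.206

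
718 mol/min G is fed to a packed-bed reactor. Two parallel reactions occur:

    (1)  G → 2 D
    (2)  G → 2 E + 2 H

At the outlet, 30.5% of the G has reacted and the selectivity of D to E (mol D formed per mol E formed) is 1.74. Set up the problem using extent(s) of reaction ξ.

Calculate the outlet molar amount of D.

Conversion of G: G consumed = 0.305 × 718 = 219 mol/min = 1ξ₁ + 1ξ₂.
Selectivity: 2ξ₁ / (2ξ₂) = 1.74 → ξ₁ = 1.74 ξ₂.
Substitute: (1·1.74 + 1) ξ₂ = 219 → ξ₂ = 79.92 mol/min, ξ₁ = 139.1 mol/min.
Outlet amounts (n = n₀ + Σ ν·ξ):
  G: 718 − 1(139.1) − 1(79.92) = 499
  D: 0 + 2(139.1) = 278.1
  E: 0 + 2(79.92) = 159.8
  H: 0 + 2(79.92) = 159.8

278 mol/min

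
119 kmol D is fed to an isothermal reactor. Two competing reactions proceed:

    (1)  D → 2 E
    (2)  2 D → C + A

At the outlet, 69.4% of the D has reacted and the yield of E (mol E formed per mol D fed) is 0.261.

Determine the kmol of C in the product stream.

33.5 kmol

Yield of E: 2ξ₁ / 119 = 0.261 → ξ₁ = 15.53 kmol.
Conversion of D: 1ξ₁ + 2ξ₂ = 0.694 × 119 = 82.59 → ξ₂ = 33.53 kmol.
Outlet amounts (n = n₀ + Σ ν·ξ):
  D: 119 − 1(15.53) − 2(33.53) = 36.41
  E: 0 + 2(15.53) = 31.06
  C: 0 + 1(33.53) = 33.53
  A: 0 + 1(33.53) = 33.53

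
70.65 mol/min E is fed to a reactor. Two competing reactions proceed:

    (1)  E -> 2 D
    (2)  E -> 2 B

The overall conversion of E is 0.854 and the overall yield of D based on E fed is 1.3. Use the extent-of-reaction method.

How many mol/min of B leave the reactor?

28.8 mol/min

Yield of D: 2ξ₁ / 70.65 = 1.3 → ξ₁ = 45.92 mol/min.
Conversion of E: 1ξ₁ + 1ξ₂ = 0.854 × 70.65 = 60.34 → ξ₂ = 14.41 mol/min.
Outlet amounts (n = n₀ + Σ ν·ξ):
  E: 70.65 − 1(45.92) − 1(14.41) = 10.31
  D: 0 + 2(45.92) = 91.85
  B: 0 + 2(14.41) = 28.83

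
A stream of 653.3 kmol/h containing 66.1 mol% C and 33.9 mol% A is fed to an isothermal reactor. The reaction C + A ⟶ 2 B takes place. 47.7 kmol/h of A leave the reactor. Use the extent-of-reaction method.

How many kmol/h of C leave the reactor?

For A: n = n₀ − 1ξ → 47.7 = 221.5 − 1ξ, giving ξ = 173.8 kmol/h.
Outlet amounts (n = n₀ + ν ξ):
  C: 431.8 − 1(173.8) = 258.1
  A: 221.5 − 1(173.8) = 47.7
  B: 0 + 2(173.8) = 347.5

258 kmol/h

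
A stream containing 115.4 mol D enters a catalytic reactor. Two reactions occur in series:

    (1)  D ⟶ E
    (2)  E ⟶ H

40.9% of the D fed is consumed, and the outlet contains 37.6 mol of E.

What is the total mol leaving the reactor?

115 mol

Conversion of D: D consumed = 1ξ₁ = 0.409 × 115.4 → ξ₁ = 47.2 mol.
E balance: n_E = 0 + 1ξ₁ − 1ξ₂ = 37.6 → ξ₂ = (1·47.2 − 37.6)/1 = 9.599 mol.
Outlet amounts (n = n₀ + Σ ν·ξ):
  D: 115.4 − 1(47.2) = 68.2
  E: 0 + 1(47.2) − 1(9.599) = 37.6
  H: 0 + 1(9.599) = 9.599
Total out = 68.2 + 37.6 + 9.599 = 115.4 mol.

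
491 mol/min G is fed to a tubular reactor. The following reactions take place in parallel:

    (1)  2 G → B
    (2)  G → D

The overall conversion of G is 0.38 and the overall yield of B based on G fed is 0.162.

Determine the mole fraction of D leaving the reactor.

Yield of B: 1ξ₁ / 491 = 0.162 → ξ₁ = 79.54 mol/min.
Conversion of G: 2ξ₁ + 1ξ₂ = 0.38 × 491 = 186.6 → ξ₂ = 27.5 mol/min.
Outlet amounts (n = n₀ + Σ ν·ξ):
  G: 491 − 2(79.54) − 1(27.5) = 304.4
  B: 0 + 1(79.54) = 79.54
  D: 0 + 1(27.5) = 27.5
Total out = 411.5 mol/min; y_D = 27.5 / 411.5 = 0.06683.

0.0668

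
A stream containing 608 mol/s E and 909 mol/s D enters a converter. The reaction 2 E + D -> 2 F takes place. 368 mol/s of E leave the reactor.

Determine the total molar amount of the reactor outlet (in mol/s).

For E: n = n₀ − 2ξ → 368 = 608 − 2ξ, giving ξ = 120 mol/s.
Outlet amounts (n = n₀ + ν ξ):
  E: 608 − 2(120) = 368
  D: 909 − 1(120) = 789
  F: 0 + 2(120) = 240
Total out = 368 + 789 + 240 = 1397 mol/s.

1400 mol/s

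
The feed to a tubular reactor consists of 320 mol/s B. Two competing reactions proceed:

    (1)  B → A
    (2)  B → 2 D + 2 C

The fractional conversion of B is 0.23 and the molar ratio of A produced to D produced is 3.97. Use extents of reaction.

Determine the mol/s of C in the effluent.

Conversion of B: B consumed = 0.23 × 320 = 73.6 mol/s = 1ξ₁ + 1ξ₂.
Selectivity: 1ξ₁ / (2ξ₂) = 3.97 → ξ₁ = 7.94 ξ₂.
Substitute: (1·7.94 + 1) ξ₂ = 73.6 → ξ₂ = 8.233 mol/s, ξ₁ = 65.37 mol/s.
Outlet amounts (n = n₀ + Σ ν·ξ):
  B: 320 − 1(65.37) − 1(8.233) = 246.4
  A: 0 + 1(65.37) = 65.37
  D: 0 + 2(8.233) = 16.47
  C: 0 + 2(8.233) = 16.47

16.5 mol/s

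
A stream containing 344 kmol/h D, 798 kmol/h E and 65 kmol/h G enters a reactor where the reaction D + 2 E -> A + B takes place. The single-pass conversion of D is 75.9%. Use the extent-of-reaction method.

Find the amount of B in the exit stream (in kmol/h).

D reacted = 0.759 × 344 = 261.1 kmol/h; ν_D = −1, so ξ = 261.1/1 = 261.1 kmol/h.
Outlet amounts (n = n₀ + ν ξ):
  D: 344 − 1(261.1) = 82.9
  E: 798 − 2(261.1) = 275.8
  A: 0 + 1(261.1) = 261.1
  B: 0 + 1(261.1) = 261.1
  G: 65 (inert)

261 kmol/h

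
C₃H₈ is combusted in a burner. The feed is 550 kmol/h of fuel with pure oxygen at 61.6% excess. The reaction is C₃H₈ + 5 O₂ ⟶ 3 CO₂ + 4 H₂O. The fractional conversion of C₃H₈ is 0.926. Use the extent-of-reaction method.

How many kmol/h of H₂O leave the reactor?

2040 kmol/h

Stoichiometric O₂ = 5 × 550 = 2750 kmol/h; O₂ fed = 2750 × 1.616 = 4444 kmol/h.
Fuel reacted = 0.926 × 550 → ξ = 509.3 kmol/h.
Outlet (n = n₀ + ν ξ):
  C₃H₈: 550 − 1(509.3) = 40.7
  O₂: 4444 − 5(509.3) = 1898
  CO₂: 0 + 3(509.3) = 1528
  H₂O: 0 + 4(509.3) = 2037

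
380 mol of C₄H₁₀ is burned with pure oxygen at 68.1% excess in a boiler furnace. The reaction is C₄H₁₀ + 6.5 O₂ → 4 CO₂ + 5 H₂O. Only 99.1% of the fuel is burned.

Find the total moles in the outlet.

5100 mol

Stoichiometric O₂ = 6.5 × 380 = 2470 mol; O₂ fed = 2470 × 1.681 = 4152 mol.
Fuel reacted = 0.991 × 380 → ξ = 376.6 mol.
Outlet (n = n₀ + ν ξ):
  C₄H₁₀: 380 − 1(376.6) = 3.42
  O₂: 4152 − 6.5(376.6) = 1704
  CO₂: 0 + 4(376.6) = 1506
  H₂O: 0 + 5(376.6) = 1883
Total out = 3.42 + 1704 + 1506 + 1883 = 5097 mol.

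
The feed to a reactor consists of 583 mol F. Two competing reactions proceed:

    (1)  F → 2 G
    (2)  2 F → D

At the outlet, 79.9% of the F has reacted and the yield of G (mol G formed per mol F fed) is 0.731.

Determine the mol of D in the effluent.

Yield of G: 2ξ₁ / 583 = 0.731 → ξ₁ = 213.1 mol.
Conversion of F: 1ξ₁ + 2ξ₂ = 0.799 × 583 = 465.8 → ξ₂ = 126.4 mol.
Outlet amounts (n = n₀ + Σ ν·ξ):
  F: 583 − 1(213.1) − 2(126.4) = 117.2
  G: 0 + 2(213.1) = 426.2
  D: 0 + 1(126.4) = 126.4

126 mol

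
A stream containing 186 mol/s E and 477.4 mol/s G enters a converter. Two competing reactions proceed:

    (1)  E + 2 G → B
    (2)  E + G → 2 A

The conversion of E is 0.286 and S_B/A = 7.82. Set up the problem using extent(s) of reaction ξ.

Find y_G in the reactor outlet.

Conversion of E: E consumed = 0.286 × 186 = 53.2 mol/s = 1ξ₁ + 1ξ₂.
Selectivity: 1ξ₁ / (2ξ₂) = 7.82 → ξ₁ = 15.64 ξ₂.
Substitute: (1·15.64 + 1) ξ₂ = 53.2 → ξ₂ = 3.197 mol/s, ξ₁ = 50 mol/s.
Outlet amounts (n = n₀ + Σ ν·ξ):
  E: 186 − 1(50) − 1(3.197) = 132.8
  G: 477.4 − 2(50) − 1(3.197) = 374.2
  B: 0 + 1(50) = 50
  A: 0 + 2(3.197) = 6.394
Total out = 563.4 mol/s; y_G = 374.2 / 563.4 = 0.6642.

0.664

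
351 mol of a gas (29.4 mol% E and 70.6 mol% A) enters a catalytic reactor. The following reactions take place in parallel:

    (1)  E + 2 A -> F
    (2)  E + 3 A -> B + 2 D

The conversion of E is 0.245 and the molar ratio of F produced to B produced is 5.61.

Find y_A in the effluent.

0.636

Conversion of E: E consumed = 0.245 × 103.2 = 25.28 mol = 1ξ₁ + 1ξ₂.
Selectivity: 1ξ₁ / (1ξ₂) = 5.61 → ξ₁ = 5.61 ξ₂.
Substitute: (1·5.61 + 1) ξ₂ = 25.28 → ξ₂ = 3.825 mol, ξ₁ = 21.46 mol.
Outlet amounts (n = n₀ + Σ ν·ξ):
  E: 103.2 − 1(21.46) − 1(3.825) = 77.91
  A: 247.8 − 2(21.46) − 3(3.825) = 193.4
  F: 0 + 1(21.46) = 21.46
  B: 0 + 1(3.825) = 3.825
  D: 0 + 2(3.825) = 7.65
Total out = 304.3 mol; y_A = 193.4 / 304.3 = 0.6357.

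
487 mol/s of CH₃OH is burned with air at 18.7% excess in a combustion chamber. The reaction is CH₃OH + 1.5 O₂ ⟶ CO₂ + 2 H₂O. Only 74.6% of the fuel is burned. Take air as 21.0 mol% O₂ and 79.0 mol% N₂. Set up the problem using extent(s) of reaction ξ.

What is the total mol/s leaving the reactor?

Stoichiometric O₂ = 1.5 × 487 = 730.5 mol/s; O₂ fed = 730.5 × 1.187 = 867.1 mol/s.
N₂ fed = 867.1 × 79/21 = 3262 mol/s.
Fuel reacted = 0.746 × 487 → ξ = 363.3 mol/s.
Outlet (n = n₀ + ν ξ):
  CH₃OH: 487 − 1(363.3) = 123.7
  O₂: 867.1 − 1.5(363.3) = 322.2
  N₂: 3262 (inert)
  CO₂: 0 + 1(363.3) = 363.3
  H₂O: 0 + 2(363.3) = 726.6
Total out = 123.7 + 322.2 + 3262 + 363.3 + 726.6 = 4798 mol/s.

4800 mol/s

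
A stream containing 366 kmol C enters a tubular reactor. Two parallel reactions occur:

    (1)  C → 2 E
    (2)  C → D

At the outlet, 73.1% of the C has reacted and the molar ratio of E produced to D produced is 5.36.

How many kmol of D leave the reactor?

Conversion of C: C consumed = 0.731 × 366 = 267.5 kmol = 1ξ₁ + 1ξ₂.
Selectivity: 2ξ₁ / (1ξ₂) = 5.36 → ξ₁ = 2.68 ξ₂.
Substitute: (1·2.68 + 1) ξ₂ = 267.5 → ξ₂ = 72.7 kmol, ξ₁ = 194.8 kmol.
Outlet amounts (n = n₀ + Σ ν·ξ):
  C: 366 − 1(194.8) − 1(72.7) = 98.45
  E: 0 + 2(194.8) = 389.7
  D: 0 + 1(72.7) = 72.7

72.7 kmol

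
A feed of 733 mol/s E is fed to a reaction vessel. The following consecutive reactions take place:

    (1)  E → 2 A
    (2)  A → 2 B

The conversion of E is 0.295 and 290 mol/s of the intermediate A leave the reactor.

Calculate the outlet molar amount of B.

Conversion of E: E consumed = 1ξ₁ = 0.295 × 733 → ξ₁ = 216.2 mol/s.
A balance: n_A = 0 + 2ξ₁ − 1ξ₂ = 290 → ξ₂ = (2·216.2 − 290)/1 = 142.5 mol/s.
Outlet amounts (n = n₀ + Σ ν·ξ):
  E: 733 − 1(216.2) = 516.8
  A: 0 + 2(216.2) − 1(142.5) = 290
  B: 0 + 2(142.5) = 284.9

285 mol/s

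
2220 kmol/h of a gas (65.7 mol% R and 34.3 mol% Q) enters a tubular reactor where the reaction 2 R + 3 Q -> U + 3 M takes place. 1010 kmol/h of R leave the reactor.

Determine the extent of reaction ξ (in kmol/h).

For R: n = n₀ − 2ξ → 1010 = 1459 − 2ξ, giving ξ = 224.3 kmol/h.
Outlet amounts (n = n₀ + ν ξ):
  R: 1459 − 2(224.3) = 1010
  Q: 761.5 − 3(224.3) = 88.65
  U: 0 + 1(224.3) = 224.3
  M: 0 + 3(224.3) = 672.8

ξ = 224 kmol/h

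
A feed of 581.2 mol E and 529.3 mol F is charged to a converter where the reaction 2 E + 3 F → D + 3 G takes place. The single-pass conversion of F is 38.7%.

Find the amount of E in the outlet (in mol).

F reacted = 0.387 × 529.3 = 204.8 mol; ν_F = −3, so ξ = 204.8/3 = 68.28 mol.
Outlet amounts (n = n₀ + ν ξ):
  E: 581.2 − 2(68.28) = 444.6
  F: 529.3 − 3(68.28) = 324.5
  D: 0 + 1(68.28) = 68.28
  G: 0 + 3(68.28) = 204.8

445 mol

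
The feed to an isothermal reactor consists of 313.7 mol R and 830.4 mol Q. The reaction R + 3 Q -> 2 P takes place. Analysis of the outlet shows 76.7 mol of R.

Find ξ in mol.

ξ = 237 mol

For R: n = n₀ − 1ξ → 76.7 = 313.7 − 1ξ, giving ξ = 237 mol.
Outlet amounts (n = n₀ + ν ξ):
  R: 313.7 − 1(237) = 76.7
  Q: 830.4 − 3(237) = 119.4
  P: 0 + 2(237) = 474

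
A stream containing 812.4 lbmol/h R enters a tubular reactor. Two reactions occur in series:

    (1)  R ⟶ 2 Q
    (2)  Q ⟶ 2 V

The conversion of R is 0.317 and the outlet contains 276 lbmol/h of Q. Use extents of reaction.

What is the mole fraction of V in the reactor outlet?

0.365

Conversion of R: R consumed = 1ξ₁ = 0.317 × 812.4 → ξ₁ = 257.5 lbmol/h.
Q balance: n_Q = 0 + 2ξ₁ − 1ξ₂ = 276 → ξ₂ = (2·257.5 − 276)/1 = 239.1 lbmol/h.
Outlet amounts (n = n₀ + Σ ν·ξ):
  R: 812.4 − 1(257.5) = 554.9
  Q: 0 + 2(257.5) − 1(239.1) = 276
  V: 0 + 2(239.1) = 478.1
Total out = 1309 lbmol/h; y_V = 478.1 / 1309 = 0.3653.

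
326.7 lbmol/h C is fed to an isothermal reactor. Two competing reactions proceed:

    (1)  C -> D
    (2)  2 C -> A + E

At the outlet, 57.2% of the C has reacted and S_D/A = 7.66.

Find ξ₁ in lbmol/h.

ξ₁ = 148 lbmol/h

Conversion of C: C consumed = 0.572 × 326.7 = 186.9 lbmol/h = 1ξ₁ + 2ξ₂.
Selectivity: 1ξ₁ / (1ξ₂) = 7.66 → ξ₁ = 7.66 ξ₂.
Substitute: (1·7.66 + 2) ξ₂ = 186.9 → ξ₂ = 19.34 lbmol/h, ξ₁ = 148.2 lbmol/h.
Outlet amounts (n = n₀ + Σ ν·ξ):
  C: 326.7 − 1(148.2) − 2(19.34) = 139.8
  D: 0 + 1(148.2) = 148.2
  A: 0 + 1(19.34) = 19.34
  E: 0 + 1(19.34) = 19.34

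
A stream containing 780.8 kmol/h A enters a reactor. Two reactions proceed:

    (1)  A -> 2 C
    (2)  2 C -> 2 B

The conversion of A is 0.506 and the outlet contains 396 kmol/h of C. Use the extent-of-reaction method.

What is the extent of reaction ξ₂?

ξ₂ = 197 kmol/h

Conversion of A: A consumed = 1ξ₁ = 0.506 × 780.8 → ξ₁ = 395.1 kmol/h.
C balance: n_C = 0 + 2ξ₁ − 2ξ₂ = 396 → ξ₂ = (2·395.1 − 396)/2 = 197.1 kmol/h.
Outlet amounts (n = n₀ + Σ ν·ξ):
  A: 780.8 − 1(395.1) = 385.7
  C: 0 + 2(395.1) − 2(197.1) = 396
  B: 0 + 2(197.1) = 394.2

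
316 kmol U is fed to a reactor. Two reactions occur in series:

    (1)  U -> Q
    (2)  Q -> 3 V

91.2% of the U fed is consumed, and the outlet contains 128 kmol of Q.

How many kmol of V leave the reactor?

481 kmol

Conversion of U: U consumed = 1ξ₁ = 0.912 × 316 → ξ₁ = 288.2 kmol.
Q balance: n_Q = 0 + 1ξ₁ − 1ξ₂ = 128 → ξ₂ = (1·288.2 − 128)/1 = 160.2 kmol.
Outlet amounts (n = n₀ + Σ ν·ξ):
  U: 316 − 1(288.2) = 27.81
  Q: 0 + 1(288.2) − 1(160.2) = 128
  V: 0 + 3(160.2) = 480.6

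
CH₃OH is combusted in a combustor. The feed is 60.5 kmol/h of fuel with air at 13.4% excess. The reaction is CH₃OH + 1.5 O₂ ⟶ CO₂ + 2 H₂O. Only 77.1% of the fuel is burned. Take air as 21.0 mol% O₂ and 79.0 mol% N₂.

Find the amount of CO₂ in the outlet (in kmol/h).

46.6 kmol/h

Stoichiometric O₂ = 1.5 × 60.5 = 90.75 kmol/h; O₂ fed = 90.75 × 1.134 = 102.9 kmol/h.
N₂ fed = 102.9 × 79/21 = 387.1 kmol/h.
Fuel reacted = 0.771 × 60.5 → ξ = 46.65 kmol/h.
Outlet (n = n₀ + ν ξ):
  CH₃OH: 60.5 − 1(46.65) = 13.85
  O₂: 102.9 − 1.5(46.65) = 32.94
  N₂: 387.1 (inert)
  CO₂: 0 + 1(46.65) = 46.65
  H₂O: 0 + 2(46.65) = 93.29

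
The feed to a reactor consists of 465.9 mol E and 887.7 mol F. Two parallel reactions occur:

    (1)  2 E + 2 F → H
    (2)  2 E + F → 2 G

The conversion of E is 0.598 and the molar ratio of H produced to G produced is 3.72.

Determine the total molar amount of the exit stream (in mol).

969 mol

Conversion of E: E consumed = 0.598 × 465.9 = 278.6 mol = 2ξ₁ + 2ξ₂.
Selectivity: 1ξ₁ / (2ξ₂) = 3.72 → ξ₁ = 7.44 ξ₂.
Substitute: (2·7.44 + 2) ξ₂ = 278.6 → ξ₂ = 16.51 mol, ξ₁ = 122.8 mol.
Outlet amounts (n = n₀ + Σ ν·ξ):
  E: 465.9 − 2(122.8) − 2(16.51) = 187.3
  F: 887.7 − 2(122.8) − 1(16.51) = 625.6
  H: 0 + 1(122.8) = 122.8
  G: 0 + 2(16.51) = 33.01
Total out = 187.3 + 625.6 + 122.8 + 33.01 = 968.7 mol.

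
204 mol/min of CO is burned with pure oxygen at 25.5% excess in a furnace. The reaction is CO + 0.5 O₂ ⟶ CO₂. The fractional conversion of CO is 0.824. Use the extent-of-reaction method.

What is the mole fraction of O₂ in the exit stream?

Stoichiometric O₂ = 0.5 × 204 = 102 mol/min; O₂ fed = 102 × 1.255 = 128 mol/min.
Fuel reacted = 0.824 × 204 → ξ = 168.1 mol/min.
Outlet (n = n₀ + ν ξ):
  CO: 204 − 1(168.1) = 35.9
  O₂: 128 − 0.5(168.1) = 43.96
  CO₂: 0 + 1(168.1) = 168.1
Total out = 248 mol/min; y_O₂ = 43.96 / 248 = 0.1773.

0.177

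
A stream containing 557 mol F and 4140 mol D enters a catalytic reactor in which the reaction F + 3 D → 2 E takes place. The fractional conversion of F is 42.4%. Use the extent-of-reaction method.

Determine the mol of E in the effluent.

472 mol

F reacted = 0.424 × 557 = 236.2 mol; ν_F = −1, so ξ = 236.2/1 = 236.2 mol.
Outlet amounts (n = n₀ + ν ξ):
  F: 557 − 1(236.2) = 320.8
  D: 4140 − 3(236.2) = 3431
  E: 0 + 2(236.2) = 472.3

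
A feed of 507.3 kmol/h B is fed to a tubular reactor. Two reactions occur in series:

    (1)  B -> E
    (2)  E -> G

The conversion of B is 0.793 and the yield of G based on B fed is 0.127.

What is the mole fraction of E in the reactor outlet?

0.666

Conversion of B: B consumed = 1ξ₁ = 0.793 × 507.3 → ξ₁ = 402.3 kmol/h.
Yield of G: 1ξ₂ / 507.3 = 0.127 → ξ₂ = 64.43 kmol/h.
Outlet amounts (n = n₀ + Σ ν·ξ):
  B: 507.3 − 1(402.3) = 105
  E: 0 + 1(402.3) − 1(64.43) = 337.9
  G: 0 + 1(64.43) = 64.43
Total out = 507.3 kmol/h; y_E = 337.9 / 507.3 = 0.666.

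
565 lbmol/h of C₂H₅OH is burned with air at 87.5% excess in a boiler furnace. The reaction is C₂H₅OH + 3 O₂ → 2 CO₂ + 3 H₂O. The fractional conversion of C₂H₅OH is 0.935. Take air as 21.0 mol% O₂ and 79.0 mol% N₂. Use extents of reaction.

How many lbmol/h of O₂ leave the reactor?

Stoichiometric O₂ = 3 × 565 = 1695 lbmol/h; O₂ fed = 1695 × 1.875 = 3178 lbmol/h.
N₂ fed = 3178 × 79/21 = 11960 lbmol/h.
Fuel reacted = 0.935 × 565 → ξ = 528.3 lbmol/h.
Outlet (n = n₀ + ν ξ):
  C₂H₅OH: 565 − 1(528.3) = 36.73
  O₂: 3178 − 3(528.3) = 1593
  N₂: 11960 (inert)
  CO₂: 0 + 2(528.3) = 1057
  H₂O: 0 + 3(528.3) = 1585

1590 lbmol/h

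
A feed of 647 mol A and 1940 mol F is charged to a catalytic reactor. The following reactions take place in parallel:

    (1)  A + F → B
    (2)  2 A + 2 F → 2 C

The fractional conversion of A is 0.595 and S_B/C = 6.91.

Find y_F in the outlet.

0.706

Conversion of A: A consumed = 0.595 × 647 = 385 mol = 1ξ₁ + 2ξ₂.
Selectivity: 1ξ₁ / (2ξ₂) = 6.91 → ξ₁ = 13.82 ξ₂.
Substitute: (1·13.82 + 2) ξ₂ = 385 → ξ₂ = 24.33 mol, ξ₁ = 336.3 mol.
Outlet amounts (n = n₀ + Σ ν·ξ):
  A: 647 − 1(336.3) − 2(24.33) = 262
  F: 1940 − 1(336.3) − 2(24.33) = 1555
  B: 0 + 1(336.3) = 336.3
  C: 0 + 2(24.33) = 48.67
Total out = 2202 mol; y_F = 1555 / 2202 = 0.7062.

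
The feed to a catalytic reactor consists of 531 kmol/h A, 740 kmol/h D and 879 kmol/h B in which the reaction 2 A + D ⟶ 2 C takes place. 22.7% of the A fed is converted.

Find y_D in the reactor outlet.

0.325

A reacted = 0.227 × 531 = 120.5 kmol/h; ν_A = −2, so ξ = 120.5/2 = 60.27 kmol/h.
Outlet amounts (n = n₀ + ν ξ):
  A: 531 − 2(60.27) = 410.5
  D: 740 − 1(60.27) = 679.7
  C: 0 + 2(60.27) = 120.5
  B: 879 (inert)
Total out = 2090 kmol/h; y_D = 679.7 / 2090 = 0.3253.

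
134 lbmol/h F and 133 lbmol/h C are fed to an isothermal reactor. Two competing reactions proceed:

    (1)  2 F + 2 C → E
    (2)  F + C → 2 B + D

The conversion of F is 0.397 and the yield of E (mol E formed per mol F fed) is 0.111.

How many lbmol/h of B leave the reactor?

46.9 lbmol/h

Yield of E: 1ξ₁ / 134 = 0.111 → ξ₁ = 14.87 lbmol/h.
Conversion of F: 2ξ₁ + 1ξ₂ = 0.397 × 134 = 53.2 → ξ₂ = 23.45 lbmol/h.
Outlet amounts (n = n₀ + Σ ν·ξ):
  F: 134 − 2(14.87) − 1(23.45) = 80.8
  C: 133 − 2(14.87) − 1(23.45) = 79.8
  E: 0 + 1(14.87) = 14.87
  B: 0 + 2(23.45) = 46.9
  D: 0 + 1(23.45) = 23.45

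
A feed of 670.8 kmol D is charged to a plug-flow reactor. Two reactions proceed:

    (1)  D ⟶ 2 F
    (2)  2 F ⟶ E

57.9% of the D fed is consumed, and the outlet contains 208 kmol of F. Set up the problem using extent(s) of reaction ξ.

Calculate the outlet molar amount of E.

284 kmol

Conversion of D: D consumed = 1ξ₁ = 0.579 × 670.8 → ξ₁ = 388.4 kmol.
F balance: n_F = 0 + 2ξ₁ − 2ξ₂ = 208 → ξ₂ = (2·388.4 − 208)/2 = 284.4 kmol.
Outlet amounts (n = n₀ + Σ ν·ξ):
  D: 670.8 − 1(388.4) = 282.4
  F: 0 + 2(388.4) − 2(284.4) = 208
  E: 0 + 1(284.4) = 284.4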